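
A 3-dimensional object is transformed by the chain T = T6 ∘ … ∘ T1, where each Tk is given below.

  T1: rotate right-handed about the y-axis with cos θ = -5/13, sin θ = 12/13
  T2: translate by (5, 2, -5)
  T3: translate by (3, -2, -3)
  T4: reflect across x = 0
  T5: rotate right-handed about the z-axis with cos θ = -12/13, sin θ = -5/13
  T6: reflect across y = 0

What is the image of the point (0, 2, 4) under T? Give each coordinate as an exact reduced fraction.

T(p) = (1954/169, -448/169, -124/13)

T1 rotate right-handed about the y-axis with cos θ = -5/13, sin θ = 12/13: (0, 2, 4) → (48/13, 2, -20/13)
T2 translate by (5, 2, -5): (48/13, 2, -20/13) → (113/13, 4, -85/13)
T3 translate by (3, -2, -3): (113/13, 4, -85/13) → (152/13, 2, -124/13)
T4 reflect across x = 0: (152/13, 2, -124/13) → (-152/13, 2, -124/13)
T5 rotate right-handed about the z-axis with cos θ = -12/13, sin θ = -5/13: (-152/13, 2, -124/13) → (1954/169, 448/169, -124/13)
T6 reflect across y = 0: (1954/169, 448/169, -124/13) → (1954/169, -448/169, -124/13)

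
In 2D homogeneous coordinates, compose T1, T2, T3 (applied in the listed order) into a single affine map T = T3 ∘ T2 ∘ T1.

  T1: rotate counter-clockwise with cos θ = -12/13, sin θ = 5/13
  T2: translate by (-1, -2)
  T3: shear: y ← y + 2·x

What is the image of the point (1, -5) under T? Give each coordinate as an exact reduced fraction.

T(p) = (0, 3)

T1 rotate counter-clockwise with cos θ = -12/13, sin θ = 5/13: (1, -5) → (1, 5)
T2 translate by (-1, -2): (1, 5) → (0, 3)
T3 shear: y ← y + 2·x: (0, 3) → (0, 3)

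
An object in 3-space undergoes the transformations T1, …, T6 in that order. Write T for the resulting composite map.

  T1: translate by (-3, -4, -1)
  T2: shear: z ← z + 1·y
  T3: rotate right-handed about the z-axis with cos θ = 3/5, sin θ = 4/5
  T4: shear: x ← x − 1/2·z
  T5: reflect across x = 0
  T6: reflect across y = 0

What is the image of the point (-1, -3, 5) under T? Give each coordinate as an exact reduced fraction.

T(p) = (-47/10, 37/5, -3)

T1 translate by (-3, -4, -1): (-1, -3, 5) → (-4, -7, 4)
T2 shear: z ← z + 1·y: (-4, -7, 4) → (-4, -7, -3)
T3 rotate right-handed about the z-axis with cos θ = 3/5, sin θ = 4/5: (-4, -7, -3) → (16/5, -37/5, -3)
T4 shear: x ← x − 1/2·z: (16/5, -37/5, -3) → (47/10, -37/5, -3)
T5 reflect across x = 0: (47/10, -37/5, -3) → (-47/10, -37/5, -3)
T6 reflect across y = 0: (-47/10, -37/5, -3) → (-47/10, 37/5, -3)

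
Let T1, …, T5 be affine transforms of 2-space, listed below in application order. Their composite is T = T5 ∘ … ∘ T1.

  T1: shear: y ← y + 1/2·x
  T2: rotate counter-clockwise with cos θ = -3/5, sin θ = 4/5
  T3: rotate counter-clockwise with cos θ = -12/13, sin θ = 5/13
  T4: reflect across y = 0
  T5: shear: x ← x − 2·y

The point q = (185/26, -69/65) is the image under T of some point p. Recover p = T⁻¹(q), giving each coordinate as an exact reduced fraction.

T1 = [1 0 0; 1/2 1 0; 0 0 1]
T2·T1 = [-1 -4/5 0; 1/2 -3/5 0; 0 0 1]
T3·…·T1 = [19/26 63/65 0; -11/13 16/65 0; 0 0 1]
T4·…·T1 = [19/26 63/65 0; 11/13 -16/65 0; 0 0 1]
T5·…·T1 = [-25/26 19/13 0; 11/13 -16/65 0; 0 0 1]
det M = -1; M⁻¹ = [16/65 19/13 0; 11/13 25/26 0; 0 0 1]
M⁻¹ · (185/26, -69/65)ᵀ = (1/5, 5)ᵀ

p = (1/5, 5)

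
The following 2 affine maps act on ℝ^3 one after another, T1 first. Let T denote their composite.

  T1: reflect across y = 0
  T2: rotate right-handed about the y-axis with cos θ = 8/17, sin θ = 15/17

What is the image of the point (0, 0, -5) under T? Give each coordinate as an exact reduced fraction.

T1 reflect across y = 0: (0, 0, -5) → (0, 0, -5)
T2 rotate right-handed about the y-axis with cos θ = 8/17, sin θ = 15/17: (0, 0, -5) → (-75/17, 0, -40/17)

T(p) = (-75/17, 0, -40/17)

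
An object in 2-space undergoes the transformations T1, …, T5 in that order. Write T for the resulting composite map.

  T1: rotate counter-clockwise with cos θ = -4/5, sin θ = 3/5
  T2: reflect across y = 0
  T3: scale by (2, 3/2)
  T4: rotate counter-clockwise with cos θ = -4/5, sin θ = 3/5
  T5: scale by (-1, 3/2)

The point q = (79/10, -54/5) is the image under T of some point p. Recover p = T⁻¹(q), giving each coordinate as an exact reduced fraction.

T1 = [-4/5 -3/5 0; 3/5 -4/5 0; 0 0 1]
T2·T1 = [-4/5 -3/5 0; -3/5 4/5 0; 0 0 1]
T3·…·T1 = [-8/5 -6/5 0; -9/10 6/5 0; 0 0 1]
T4·…·T1 = [91/50 6/25 0; -6/25 -42/25 0; 0 0 1]
T5·…·T1 = [-91/50 -6/25 0; -9/25 -63/25 0; 0 0 1]
det M = 9/2; M⁻¹ = [-14/25 4/75 0; 2/25 -91/225 0; 0 0 1]
M⁻¹ · (79/10, -54/5)ᵀ = (-5, 5)ᵀ

p = (-5, 5)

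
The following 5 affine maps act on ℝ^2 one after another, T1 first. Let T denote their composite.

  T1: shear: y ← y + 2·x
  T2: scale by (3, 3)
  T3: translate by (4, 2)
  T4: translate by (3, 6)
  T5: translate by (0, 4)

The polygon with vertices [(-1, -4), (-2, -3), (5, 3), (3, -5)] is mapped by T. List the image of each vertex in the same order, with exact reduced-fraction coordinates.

image vertices: (4, -6), (1, -9), (22, 51), (16, 15)

T1 shear: y ← y + 2·x: (-1, -4) → (-1, -6); (-2, -3) → (-2, -7); (5, 3) → (5, 13); (3, -5) → (3, 1)
T2 scale by (3, 3): (-1, -6) → (-3, -18); (-2, -7) → (-6, -21); (5, 13) → (15, 39); (3, 1) → (9, 3)
T3 translate by (4, 2): (-3, -18) → (1, -16); (-6, -21) → (-2, -19); (15, 39) → (19, 41); (9, 3) → (13, 5)
T4 translate by (3, 6): (1, -16) → (4, -10); (-2, -19) → (1, -13); (19, 41) → (22, 47); (13, 5) → (16, 11)
T5 translate by (0, 4): (4, -10) → (4, -6); (1, -13) → (1, -9); (22, 47) → (22, 51); (16, 11) → (16, 15)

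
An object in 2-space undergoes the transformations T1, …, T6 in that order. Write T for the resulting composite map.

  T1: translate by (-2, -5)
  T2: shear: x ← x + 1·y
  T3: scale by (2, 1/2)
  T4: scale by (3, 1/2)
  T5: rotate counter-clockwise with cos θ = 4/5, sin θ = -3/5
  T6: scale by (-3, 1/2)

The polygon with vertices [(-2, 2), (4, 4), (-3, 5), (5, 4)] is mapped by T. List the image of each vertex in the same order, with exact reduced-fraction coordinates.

T1 translate by (-2, -5): (-2, 2) → (-4, -3); (4, 4) → (2, -1); (-3, 5) → (-5, 0); (5, 4) → (3, -1)
T2 shear: x ← x + 1·y: (-4, -3) → (-7, -3); (2, -1) → (1, -1); (-5, 0) → (-5, 0); (3, -1) → (2, -1)
T3 scale by (2, 1/2): (-7, -3) → (-14, -3/2); (1, -1) → (2, -1/2); (-5, 0) → (-10, 0); (2, -1) → (4, -1/2)
T4 scale by (3, 1/2): (-14, -3/2) → (-42, -3/4); (2, -1/2) → (6, -1/4); (-10, 0) → (-30, 0); (4, -1/2) → (12, -1/4)
T5 rotate counter-clockwise with cos θ = 4/5, sin θ = -3/5: (-42, -3/4) → (-681/20, 123/5); (6, -1/4) → (93/20, -19/5); (-30, 0) → (-24, 18); (12, -1/4) → (189/20, -37/5)
T6 scale by (-3, 1/2): (-681/20, 123/5) → (2043/20, 123/10); (93/20, -19/5) → (-279/20, -19/10); (-24, 18) → (72, 9); (189/20, -37/5) → (-567/20, -37/10)

image vertices: (2043/20, 123/10), (-279/20, -19/10), (72, 9), (-567/20, -37/10)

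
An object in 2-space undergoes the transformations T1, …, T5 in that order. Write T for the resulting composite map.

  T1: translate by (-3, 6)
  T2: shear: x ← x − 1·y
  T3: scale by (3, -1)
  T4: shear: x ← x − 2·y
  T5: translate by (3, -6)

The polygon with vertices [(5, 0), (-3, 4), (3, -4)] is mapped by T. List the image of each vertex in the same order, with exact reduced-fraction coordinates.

T1 translate by (-3, 6): (5, 0) → (2, 6); (-3, 4) → (-6, 10); (3, -4) → (0, 2)
T2 shear: x ← x − 1·y: (2, 6) → (-4, 6); (-6, 10) → (-16, 10); (0, 2) → (-2, 2)
T3 scale by (3, -1): (-4, 6) → (-12, -6); (-16, 10) → (-48, -10); (-2, 2) → (-6, -2)
T4 shear: x ← x − 2·y: (-12, -6) → (0, -6); (-48, -10) → (-28, -10); (-6, -2) → (-2, -2)
T5 translate by (3, -6): (0, -6) → (3, -12); (-28, -10) → (-25, -16); (-2, -2) → (1, -8)

image vertices: (3, -12), (-25, -16), (1, -8)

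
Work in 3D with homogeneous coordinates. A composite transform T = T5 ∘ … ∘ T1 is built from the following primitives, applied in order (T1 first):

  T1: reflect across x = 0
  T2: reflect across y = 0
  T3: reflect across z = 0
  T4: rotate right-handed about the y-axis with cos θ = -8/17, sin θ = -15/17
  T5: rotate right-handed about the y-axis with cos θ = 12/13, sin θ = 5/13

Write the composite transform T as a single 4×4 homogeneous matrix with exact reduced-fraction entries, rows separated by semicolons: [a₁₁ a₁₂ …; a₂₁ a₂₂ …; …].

T1 = [-1 0 0 0; 0 1 0 0; 0 0 1 0; 0 0 0 1]
T2·T1 = [-1 0 0 0; 0 -1 0 0; 0 0 1 0; 0 0 0 1]
T3·…·T1 = [-1 0 0 0; 0 -1 0 0; 0 0 -1 0; 0 0 0 1]
T4·…·T1 = [8/17 0 15/17 0; 0 -1 0 0; -15/17 0 8/17 0; 0 0 0 1]
T5·…·T1 = [21/221 0 220/221 0; 0 -1 0 0; -220/221 0 21/221 0; 0 0 0 1]

T = [21/221 0 220/221 0; 0 -1 0 0; -220/221 0 21/221 0; 0 0 0 1]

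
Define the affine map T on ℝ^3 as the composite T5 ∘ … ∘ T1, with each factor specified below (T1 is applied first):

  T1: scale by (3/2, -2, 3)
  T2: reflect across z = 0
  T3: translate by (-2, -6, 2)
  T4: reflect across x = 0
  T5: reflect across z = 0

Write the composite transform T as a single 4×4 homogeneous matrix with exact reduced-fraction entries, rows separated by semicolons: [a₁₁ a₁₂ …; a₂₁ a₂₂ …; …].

T = [-3/2 0 0 2; 0 -2 0 -6; 0 0 3 -2; 0 0 0 1]

T1 = [3/2 0 0 0; 0 -2 0 0; 0 0 3 0; 0 0 0 1]
T2·T1 = [3/2 0 0 0; 0 -2 0 0; 0 0 -3 0; 0 0 0 1]
T3·…·T1 = [3/2 0 0 -2; 0 -2 0 -6; 0 0 -3 2; 0 0 0 1]
T4·…·T1 = [-3/2 0 0 2; 0 -2 0 -6; 0 0 -3 2; 0 0 0 1]
T5·…·T1 = [-3/2 0 0 2; 0 -2 0 -6; 0 0 3 -2; 0 0 0 1]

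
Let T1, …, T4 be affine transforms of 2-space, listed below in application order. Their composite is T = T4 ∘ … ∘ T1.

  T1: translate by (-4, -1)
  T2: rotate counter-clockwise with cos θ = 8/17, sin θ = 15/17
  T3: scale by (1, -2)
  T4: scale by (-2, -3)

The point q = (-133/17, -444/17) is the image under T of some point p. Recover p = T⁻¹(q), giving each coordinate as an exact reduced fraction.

p = (2, -9/2)

T1 = [1 0 -4; 0 1 -1; 0 0 1]
T2·T1 = [8/17 -15/17 -1; 15/17 8/17 -4; 0 0 1]
T3·…·T1 = [8/17 -15/17 -1; -30/17 -16/17 8; 0 0 1]
T4·…·T1 = [-16/17 30/17 2; 90/17 48/17 -24; 0 0 1]
det M = -12; M⁻¹ = [-4/17 5/34 4; 15/34 4/51 1; 0 0 1]
M⁻¹ · (-133/17, -444/17)ᵀ = (2, -9/2)ᵀ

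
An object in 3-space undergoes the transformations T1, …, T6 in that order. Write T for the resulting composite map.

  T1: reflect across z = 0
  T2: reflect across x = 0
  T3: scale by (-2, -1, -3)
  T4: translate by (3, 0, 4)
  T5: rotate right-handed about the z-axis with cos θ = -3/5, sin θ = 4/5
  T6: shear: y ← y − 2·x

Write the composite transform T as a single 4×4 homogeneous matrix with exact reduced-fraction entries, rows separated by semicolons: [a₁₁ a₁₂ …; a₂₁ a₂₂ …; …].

T1 = [1 0 0 0; 0 1 0 0; 0 0 -1 0; 0 0 0 1]
T2·T1 = [-1 0 0 0; 0 1 0 0; 0 0 -1 0; 0 0 0 1]
T3·…·T1 = [2 0 0 0; 0 -1 0 0; 0 0 3 0; 0 0 0 1]
T4·…·T1 = [2 0 0 3; 0 -1 0 0; 0 0 3 4; 0 0 0 1]
T5·…·T1 = [-6/5 4/5 0 -9/5; 8/5 3/5 0 12/5; 0 0 3 4; 0 0 0 1]
T6·…·T1 = [-6/5 4/5 0 -9/5; 4 -1 0 6; 0 0 3 4; 0 0 0 1]

T = [-6/5 4/5 0 -9/5; 4 -1 0 6; 0 0 3 4; 0 0 0 1]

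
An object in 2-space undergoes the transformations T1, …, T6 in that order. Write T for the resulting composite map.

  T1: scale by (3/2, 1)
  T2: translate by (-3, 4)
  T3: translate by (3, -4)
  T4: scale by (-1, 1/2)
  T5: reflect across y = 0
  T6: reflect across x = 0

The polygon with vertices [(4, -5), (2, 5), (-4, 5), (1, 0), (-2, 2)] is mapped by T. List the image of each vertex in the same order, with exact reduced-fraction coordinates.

T1 scale by (3/2, 1): (4, -5) → (6, -5); (2, 5) → (3, 5); (-4, 5) → (-6, 5); (1, 0) → (3/2, 0); (-2, 2) → (-3, 2)
T2 translate by (-3, 4): (6, -5) → (3, -1); (3, 5) → (0, 9); (-6, 5) → (-9, 9); (3/2, 0) → (-3/2, 4); (-3, 2) → (-6, 6)
T3 translate by (3, -4): (3, -1) → (6, -5); (0, 9) → (3, 5); (-9, 9) → (-6, 5); (-3/2, 4) → (3/2, 0); (-6, 6) → (-3, 2)
T4 scale by (-1, 1/2): (6, -5) → (-6, -5/2); (3, 5) → (-3, 5/2); (-6, 5) → (6, 5/2); (3/2, 0) → (-3/2, 0); (-3, 2) → (3, 1)
T5 reflect across y = 0: (-6, -5/2) → (-6, 5/2); (-3, 5/2) → (-3, -5/2); (6, 5/2) → (6, -5/2); (-3/2, 0) → (-3/2, 0); (3, 1) → (3, -1)
T6 reflect across x = 0: (-6, 5/2) → (6, 5/2); (-3, -5/2) → (3, -5/2); (6, -5/2) → (-6, -5/2); (-3/2, 0) → (3/2, 0); (3, -1) → (-3, -1)

image vertices: (6, 5/2), (3, -5/2), (-6, -5/2), (3/2, 0), (-3, -1)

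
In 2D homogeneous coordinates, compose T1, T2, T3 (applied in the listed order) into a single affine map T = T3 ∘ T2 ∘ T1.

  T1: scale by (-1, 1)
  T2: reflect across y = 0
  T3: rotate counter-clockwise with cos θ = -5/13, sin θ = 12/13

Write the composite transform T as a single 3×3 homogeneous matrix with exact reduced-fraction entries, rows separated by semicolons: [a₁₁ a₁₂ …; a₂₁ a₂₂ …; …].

T1 = [-1 0 0; 0 1 0; 0 0 1]
T2·T1 = [-1 0 0; 0 -1 0; 0 0 1]
T3·…·T1 = [5/13 12/13 0; -12/13 5/13 0; 0 0 1]

T = [5/13 12/13 0; -12/13 5/13 0; 0 0 1]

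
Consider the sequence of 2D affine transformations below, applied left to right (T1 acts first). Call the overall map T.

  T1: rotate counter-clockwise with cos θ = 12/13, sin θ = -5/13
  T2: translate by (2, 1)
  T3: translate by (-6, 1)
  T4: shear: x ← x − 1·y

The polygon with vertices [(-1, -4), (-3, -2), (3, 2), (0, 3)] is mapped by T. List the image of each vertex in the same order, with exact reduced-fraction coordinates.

image vertices: (-67/13, -17/13), (-115/13, 17/13), (-41/13, 35/13), (-99/13, 62/13)

T1 rotate counter-clockwise with cos θ = 12/13, sin θ = -5/13: (-1, -4) → (-32/13, -43/13); (-3, -2) → (-46/13, -9/13); (3, 2) → (46/13, 9/13); (0, 3) → (15/13, 36/13)
T2 translate by (2, 1): (-32/13, -43/13) → (-6/13, -30/13); (-46/13, -9/13) → (-20/13, 4/13); (46/13, 9/13) → (72/13, 22/13); (15/13, 36/13) → (41/13, 49/13)
T3 translate by (-6, 1): (-6/13, -30/13) → (-84/13, -17/13); (-20/13, 4/13) → (-98/13, 17/13); (72/13, 22/13) → (-6/13, 35/13); (41/13, 49/13) → (-37/13, 62/13)
T4 shear: x ← x − 1·y: (-84/13, -17/13) → (-67/13, -17/13); (-98/13, 17/13) → (-115/13, 17/13); (-6/13, 35/13) → (-41/13, 35/13); (-37/13, 62/13) → (-99/13, 62/13)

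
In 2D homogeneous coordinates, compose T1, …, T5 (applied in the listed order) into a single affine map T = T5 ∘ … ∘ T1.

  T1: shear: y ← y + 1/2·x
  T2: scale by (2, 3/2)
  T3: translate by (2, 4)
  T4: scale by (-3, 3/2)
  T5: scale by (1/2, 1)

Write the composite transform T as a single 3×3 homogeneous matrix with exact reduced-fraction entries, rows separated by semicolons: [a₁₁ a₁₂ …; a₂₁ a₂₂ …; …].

T1 = [1 0 0; 1/2 1 0; 0 0 1]
T2·T1 = [2 0 0; 3/4 3/2 0; 0 0 1]
T3·…·T1 = [2 0 2; 3/4 3/2 4; 0 0 1]
T4·…·T1 = [-6 0 -6; 9/8 9/4 6; 0 0 1]
T5·…·T1 = [-3 0 -3; 9/8 9/4 6; 0 0 1]

T = [-3 0 -3; 9/8 9/4 6; 0 0 1]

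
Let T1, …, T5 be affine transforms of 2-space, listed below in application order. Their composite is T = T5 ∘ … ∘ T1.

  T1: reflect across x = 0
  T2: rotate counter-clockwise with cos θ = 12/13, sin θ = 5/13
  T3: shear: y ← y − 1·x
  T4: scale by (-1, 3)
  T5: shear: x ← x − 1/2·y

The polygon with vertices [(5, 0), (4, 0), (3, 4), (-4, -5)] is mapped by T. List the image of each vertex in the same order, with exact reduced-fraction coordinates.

T1 reflect across x = 0: (5, 0) → (-5, 0); (4, 0) → (-4, 0); (3, 4) → (-3, 4); (-4, -5) → (4, -5)
T2 rotate counter-clockwise with cos θ = 12/13, sin θ = 5/13: (-5, 0) → (-60/13, -25/13); (-4, 0) → (-48/13, -20/13); (-3, 4) → (-56/13, 33/13); (4, -5) → (73/13, -40/13)
T3 shear: y ← y − 1·x: (-60/13, -25/13) → (-60/13, 35/13); (-48/13, -20/13) → (-48/13, 28/13); (-56/13, 33/13) → (-56/13, 89/13); (73/13, -40/13) → (73/13, -113/13)
T4 scale by (-1, 3): (-60/13, 35/13) → (60/13, 105/13); (-48/13, 28/13) → (48/13, 84/13); (-56/13, 89/13) → (56/13, 267/13); (73/13, -113/13) → (-73/13, -339/13)
T5 shear: x ← x − 1/2·y: (60/13, 105/13) → (15/26, 105/13); (48/13, 84/13) → (6/13, 84/13); (56/13, 267/13) → (-155/26, 267/13); (-73/13, -339/13) → (193/26, -339/13)

image vertices: (15/26, 105/13), (6/13, 84/13), (-155/26, 267/13), (193/26, -339/13)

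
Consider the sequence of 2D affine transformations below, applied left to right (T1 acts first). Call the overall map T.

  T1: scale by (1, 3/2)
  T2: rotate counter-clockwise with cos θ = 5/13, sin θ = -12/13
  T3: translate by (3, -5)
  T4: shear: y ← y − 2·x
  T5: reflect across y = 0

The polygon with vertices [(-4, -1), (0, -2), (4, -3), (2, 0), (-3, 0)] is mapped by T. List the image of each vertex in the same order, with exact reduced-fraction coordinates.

image vertices: (1/13, 53/26), (3/13, 86/13), (5/13, 291/26), (49/13, 187/13), (24/13, 77/13)

T1 scale by (1, 3/2): (-4, -1) → (-4, -3/2); (0, -2) → (0, -3); (4, -3) → (4, -9/2); (2, 0) → (2, 0); (-3, 0) → (-3, 0)
T2 rotate counter-clockwise with cos θ = 5/13, sin θ = -12/13: (-4, -3/2) → (-38/13, 81/26); (0, -3) → (-36/13, -15/13); (4, -9/2) → (-34/13, -141/26); (2, 0) → (10/13, -24/13); (-3, 0) → (-15/13, 36/13)
T3 translate by (3, -5): (-38/13, 81/26) → (1/13, -49/26); (-36/13, -15/13) → (3/13, -80/13); (-34/13, -141/26) → (5/13, -271/26); (10/13, -24/13) → (49/13, -89/13); (-15/13, 36/13) → (24/13, -29/13)
T4 shear: y ← y − 2·x: (1/13, -49/26) → (1/13, -53/26); (3/13, -80/13) → (3/13, -86/13); (5/13, -271/26) → (5/13, -291/26); (49/13, -89/13) → (49/13, -187/13); (24/13, -29/13) → (24/13, -77/13)
T5 reflect across y = 0: (1/13, -53/26) → (1/13, 53/26); (3/13, -86/13) → (3/13, 86/13); (5/13, -291/26) → (5/13, 291/26); (49/13, -187/13) → (49/13, 187/13); (24/13, -77/13) → (24/13, 77/13)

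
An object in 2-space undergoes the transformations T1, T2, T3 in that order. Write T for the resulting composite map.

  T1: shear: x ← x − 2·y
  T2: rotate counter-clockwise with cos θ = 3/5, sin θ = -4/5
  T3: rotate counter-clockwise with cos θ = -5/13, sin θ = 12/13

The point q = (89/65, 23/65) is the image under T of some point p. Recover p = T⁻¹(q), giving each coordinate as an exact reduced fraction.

T1 = [1 -2 0; 0 1 0; 0 0 1]
T2·T1 = [3/5 -2/5 0; -4/5 11/5 0; 0 0 1]
T3·…·T1 = [33/65 -122/65 0; 56/65 -79/65 0; 0 0 1]
det M = 1; M⁻¹ = [-79/65 122/65 0; -56/65 33/65 0; 0 0 1]
M⁻¹ · (89/65, 23/65)ᵀ = (-1, -1)ᵀ

p = (-1, -1)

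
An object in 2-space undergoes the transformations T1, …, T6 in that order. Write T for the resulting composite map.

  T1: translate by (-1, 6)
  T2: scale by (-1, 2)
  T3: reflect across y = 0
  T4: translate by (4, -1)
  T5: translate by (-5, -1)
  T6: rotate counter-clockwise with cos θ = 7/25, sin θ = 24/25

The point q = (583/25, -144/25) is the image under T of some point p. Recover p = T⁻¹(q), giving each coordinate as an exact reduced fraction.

p = (-1, 5)

T1 = [1 0 -1; 0 1 6; 0 0 1]
T2·T1 = [-1 0 1; 0 2 12; 0 0 1]
T3·…·T1 = [-1 0 1; 0 -2 -12; 0 0 1]
T4·…·T1 = [-1 0 5; 0 -2 -13; 0 0 1]
T5·…·T1 = [-1 0 0; 0 -2 -14; 0 0 1]
T6·…·T1 = [-7/25 48/25 336/25; -24/25 -14/25 -98/25; 0 0 1]
det M = 2; M⁻¹ = [-7/25 -24/25 0; 12/25 -7/50 -7; 0 0 1]
M⁻¹ · (583/25, -144/25)ᵀ = (-1, 5)ᵀ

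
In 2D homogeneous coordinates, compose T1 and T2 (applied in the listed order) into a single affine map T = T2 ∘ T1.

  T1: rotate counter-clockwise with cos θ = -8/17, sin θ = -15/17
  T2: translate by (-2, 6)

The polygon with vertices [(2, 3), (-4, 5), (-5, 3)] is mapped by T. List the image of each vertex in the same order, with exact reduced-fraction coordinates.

T1 rotate counter-clockwise with cos θ = -8/17, sin θ = -15/17: (2, 3) → (29/17, -54/17); (-4, 5) → (107/17, 20/17); (-5, 3) → (5, 3)
T2 translate by (-2, 6): (29/17, -54/17) → (-5/17, 48/17); (107/17, 20/17) → (73/17, 122/17); (5, 3) → (3, 9)

image vertices: (-5/17, 48/17), (73/17, 122/17), (3, 9)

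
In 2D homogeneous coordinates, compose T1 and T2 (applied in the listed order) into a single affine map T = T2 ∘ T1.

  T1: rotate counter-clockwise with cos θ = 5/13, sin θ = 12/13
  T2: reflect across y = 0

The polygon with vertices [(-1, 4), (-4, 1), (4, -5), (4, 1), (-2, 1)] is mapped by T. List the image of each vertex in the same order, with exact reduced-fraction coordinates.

T1 rotate counter-clockwise with cos θ = 5/13, sin θ = 12/13: (-1, 4) → (-53/13, 8/13); (-4, 1) → (-32/13, -43/13); (4, -5) → (80/13, 23/13); (4, 1) → (8/13, 53/13); (-2, 1) → (-22/13, -19/13)
T2 reflect across y = 0: (-53/13, 8/13) → (-53/13, -8/13); (-32/13, -43/13) → (-32/13, 43/13); (80/13, 23/13) → (80/13, -23/13); (8/13, 53/13) → (8/13, -53/13); (-22/13, -19/13) → (-22/13, 19/13)

image vertices: (-53/13, -8/13), (-32/13, 43/13), (80/13, -23/13), (8/13, -53/13), (-22/13, 19/13)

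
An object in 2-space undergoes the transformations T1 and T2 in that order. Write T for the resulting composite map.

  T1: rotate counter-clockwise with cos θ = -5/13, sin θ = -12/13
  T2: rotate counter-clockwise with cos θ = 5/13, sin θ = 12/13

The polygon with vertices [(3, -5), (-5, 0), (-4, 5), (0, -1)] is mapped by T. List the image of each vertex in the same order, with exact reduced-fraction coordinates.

image vertices: (-243/169, -955/169), (-595/169, 600/169), (124/169, 1075/169), (-120/169, -119/169)

T1 rotate counter-clockwise with cos θ = -5/13, sin θ = -12/13: (3, -5) → (-75/13, -11/13); (-5, 0) → (25/13, 60/13); (-4, 5) → (80/13, 23/13); (0, -1) → (-12/13, 5/13)
T2 rotate counter-clockwise with cos θ = 5/13, sin θ = 12/13: (-75/13, -11/13) → (-243/169, -955/169); (25/13, 60/13) → (-595/169, 600/169); (80/13, 23/13) → (124/169, 1075/169); (-12/13, 5/13) → (-120/169, -119/169)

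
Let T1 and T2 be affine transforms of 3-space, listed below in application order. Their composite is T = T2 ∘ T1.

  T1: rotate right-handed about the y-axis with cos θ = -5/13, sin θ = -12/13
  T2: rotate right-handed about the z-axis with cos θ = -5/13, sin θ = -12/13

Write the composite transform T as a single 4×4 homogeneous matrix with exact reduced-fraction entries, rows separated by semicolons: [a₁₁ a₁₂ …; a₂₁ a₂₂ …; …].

T = [25/169 12/13 60/169 0; 60/169 -5/13 144/169 0; 12/13 0 -5/13 0; 0 0 0 1]

T1 = [-5/13 0 -12/13 0; 0 1 0 0; 12/13 0 -5/13 0; 0 0 0 1]
T2·T1 = [25/169 12/13 60/169 0; 60/169 -5/13 144/169 0; 12/13 0 -5/13 0; 0 0 0 1]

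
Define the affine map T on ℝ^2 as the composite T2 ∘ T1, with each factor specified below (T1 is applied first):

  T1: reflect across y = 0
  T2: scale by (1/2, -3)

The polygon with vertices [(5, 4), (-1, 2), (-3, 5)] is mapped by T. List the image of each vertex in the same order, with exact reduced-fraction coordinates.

T1 reflect across y = 0: (5, 4) → (5, -4); (-1, 2) → (-1, -2); (-3, 5) → (-3, -5)
T2 scale by (1/2, -3): (5, -4) → (5/2, 12); (-1, -2) → (-1/2, 6); (-3, -5) → (-3/2, 15)

image vertices: (5/2, 12), (-1/2, 6), (-3/2, 15)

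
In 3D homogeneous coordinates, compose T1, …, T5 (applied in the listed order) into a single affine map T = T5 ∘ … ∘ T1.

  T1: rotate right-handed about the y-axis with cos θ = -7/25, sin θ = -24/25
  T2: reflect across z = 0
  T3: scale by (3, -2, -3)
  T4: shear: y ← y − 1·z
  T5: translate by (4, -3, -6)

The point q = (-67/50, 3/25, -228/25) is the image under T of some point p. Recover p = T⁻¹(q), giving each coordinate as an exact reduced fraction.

p = (-1/2, 0, 2)

T1 = [-7/25 0 -24/25 0; 0 1 0 0; 24/25 0 -7/25 0; 0 0 0 1]
T2·T1 = [-7/25 0 -24/25 0; 0 1 0 0; -24/25 0 7/25 0; 0 0 0 1]
T3·…·T1 = [-21/25 0 -72/25 0; 0 -2 0 0; 72/25 0 -21/25 0; 0 0 0 1]
T4·…·T1 = [-21/25 0 -72/25 0; -72/25 -2 21/25 0; 72/25 0 -21/25 0; 0 0 0 1]
T5·…·T1 = [-21/25 0 -72/25 4; -72/25 -2 21/25 -3; 72/25 0 -21/25 -6; 0 0 0 1]
det M = -18; M⁻¹ = [-7/75 0 8/25 172/75; 0 -1/2 -1/2 -9/2; -8/25 0 -7/75 18/25; 0 0 0 1]
M⁻¹ · (-67/50, 3/25, -228/25)ᵀ = (-1/2, 0, 2)ᵀ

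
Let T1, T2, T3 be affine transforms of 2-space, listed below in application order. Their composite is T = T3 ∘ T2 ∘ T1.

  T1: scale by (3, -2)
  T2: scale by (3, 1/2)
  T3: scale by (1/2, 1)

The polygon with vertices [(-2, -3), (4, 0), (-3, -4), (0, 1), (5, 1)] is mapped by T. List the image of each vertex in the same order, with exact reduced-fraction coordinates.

image vertices: (-9, 3), (18, 0), (-27/2, 4), (0, -1), (45/2, -1)

T1 scale by (3, -2): (-2, -3) → (-6, 6); (4, 0) → (12, 0); (-3, -4) → (-9, 8); (0, 1) → (0, -2); (5, 1) → (15, -2)
T2 scale by (3, 1/2): (-6, 6) → (-18, 3); (12, 0) → (36, 0); (-9, 8) → (-27, 4); (0, -2) → (0, -1); (15, -2) → (45, -1)
T3 scale by (1/2, 1): (-18, 3) → (-9, 3); (36, 0) → (18, 0); (-27, 4) → (-27/2, 4); (0, -1) → (0, -1); (45, -1) → (45/2, -1)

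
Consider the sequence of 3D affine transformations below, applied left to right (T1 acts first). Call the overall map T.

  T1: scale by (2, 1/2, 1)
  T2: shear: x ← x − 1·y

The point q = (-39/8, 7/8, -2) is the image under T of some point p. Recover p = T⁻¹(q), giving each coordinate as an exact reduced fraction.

T1 = [2 0 0 0; 0 1/2 0 0; 0 0 1 0; 0 0 0 1]
T2·T1 = [2 -1/2 0 0; 0 1/2 0 0; 0 0 1 0; 0 0 0 1]
det M = 1; M⁻¹ = [1/2 1/2 0 0; 0 2 0 0; 0 0 1 0; 0 0 0 1]
M⁻¹ · (-39/8, 7/8, -2)ᵀ = (-2, 7/4, -2)ᵀ

p = (-2, 7/4, -2)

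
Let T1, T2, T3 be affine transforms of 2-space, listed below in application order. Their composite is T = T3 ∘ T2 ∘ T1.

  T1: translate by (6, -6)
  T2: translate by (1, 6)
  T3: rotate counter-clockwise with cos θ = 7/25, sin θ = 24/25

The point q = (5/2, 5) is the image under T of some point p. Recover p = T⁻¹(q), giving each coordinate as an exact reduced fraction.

T1 = [1 0 6; 0 1 -6; 0 0 1]
T2·T1 = [1 0 7; 0 1 0; 0 0 1]
T3·…·T1 = [7/25 -24/25 49/25; 24/25 7/25 168/25; 0 0 1]
det M = 1; M⁻¹ = [7/25 24/25 -7; -24/25 7/25 0; 0 0 1]
M⁻¹ · (5/2, 5)ᵀ = (-3/2, -1)ᵀ

p = (-3/2, -1)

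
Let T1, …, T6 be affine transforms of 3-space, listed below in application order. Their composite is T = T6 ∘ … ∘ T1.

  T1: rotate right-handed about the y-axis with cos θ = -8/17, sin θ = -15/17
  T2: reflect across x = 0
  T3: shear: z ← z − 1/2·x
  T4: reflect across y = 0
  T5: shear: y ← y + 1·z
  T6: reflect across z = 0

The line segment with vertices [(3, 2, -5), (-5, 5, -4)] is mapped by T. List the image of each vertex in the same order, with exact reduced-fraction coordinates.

image vertices: (-3, 9/2, -13/2), (-100/17, -78/17, -7/17)

T1 rotate right-handed about the y-axis with cos θ = -8/17, sin θ = -15/17: (3, 2, -5) → (3, 2, 5); (-5, 5, -4) → (100/17, 5, -43/17)
T2 reflect across x = 0: (3, 2, 5) → (-3, 2, 5); (100/17, 5, -43/17) → (-100/17, 5, -43/17)
T3 shear: z ← z − 1/2·x: (-3, 2, 5) → (-3, 2, 13/2); (-100/17, 5, -43/17) → (-100/17, 5, 7/17)
T4 reflect across y = 0: (-3, 2, 13/2) → (-3, -2, 13/2); (-100/17, 5, 7/17) → (-100/17, -5, 7/17)
T5 shear: y ← y + 1·z: (-3, -2, 13/2) → (-3, 9/2, 13/2); (-100/17, -5, 7/17) → (-100/17, -78/17, 7/17)
T6 reflect across z = 0: (-3, 9/2, 13/2) → (-3, 9/2, -13/2); (-100/17, -78/17, 7/17) → (-100/17, -78/17, -7/17)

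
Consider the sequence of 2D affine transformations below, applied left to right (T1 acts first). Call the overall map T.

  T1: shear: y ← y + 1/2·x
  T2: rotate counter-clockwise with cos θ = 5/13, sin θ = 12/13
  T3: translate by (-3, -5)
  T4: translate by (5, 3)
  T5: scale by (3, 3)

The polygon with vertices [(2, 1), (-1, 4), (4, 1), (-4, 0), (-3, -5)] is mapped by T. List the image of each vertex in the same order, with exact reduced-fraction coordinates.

image vertices: (36/13, 24/13), (-63/13, -123/26), (30/13, 111/13), (90/13, -252/13), (267/13, -567/26)

T1 shear: y ← y + 1/2·x: (2, 1) → (2, 2); (-1, 4) → (-1, 7/2); (4, 1) → (4, 3); (-4, 0) → (-4, -2); (-3, -5) → (-3, -13/2)
T2 rotate counter-clockwise with cos θ = 5/13, sin θ = 12/13: (2, 2) → (-14/13, 34/13); (-1, 7/2) → (-47/13, 11/26); (4, 3) → (-16/13, 63/13); (-4, -2) → (4/13, -58/13); (-3, -13/2) → (63/13, -137/26)
T3 translate by (-3, -5): (-14/13, 34/13) → (-53/13, -31/13); (-47/13, 11/26) → (-86/13, -119/26); (-16/13, 63/13) → (-55/13, -2/13); (4/13, -58/13) → (-35/13, -123/13); (63/13, -137/26) → (24/13, -267/26)
T4 translate by (5, 3): (-53/13, -31/13) → (12/13, 8/13); (-86/13, -119/26) → (-21/13, -41/26); (-55/13, -2/13) → (10/13, 37/13); (-35/13, -123/13) → (30/13, -84/13); (24/13, -267/26) → (89/13, -189/26)
T5 scale by (3, 3): (12/13, 8/13) → (36/13, 24/13); (-21/13, -41/26) → (-63/13, -123/26); (10/13, 37/13) → (30/13, 111/13); (30/13, -84/13) → (90/13, -252/13); (89/13, -189/26) → (267/13, -567/26)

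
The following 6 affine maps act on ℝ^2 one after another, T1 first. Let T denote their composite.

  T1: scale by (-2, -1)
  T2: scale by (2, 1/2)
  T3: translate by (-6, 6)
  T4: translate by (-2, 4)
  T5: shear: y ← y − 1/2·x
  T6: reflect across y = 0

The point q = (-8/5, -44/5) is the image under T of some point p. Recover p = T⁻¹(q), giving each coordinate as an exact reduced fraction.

T1 = [-2 0 0; 0 -1 0; 0 0 1]
T2·T1 = [-4 0 0; 0 -1/2 0; 0 0 1]
T3·…·T1 = [-4 0 -6; 0 -1/2 6; 0 0 1]
T4·…·T1 = [-4 0 -8; 0 -1/2 10; 0 0 1]
T5·…·T1 = [-4 0 -8; 2 -1/2 14; 0 0 1]
T6·…·T1 = [-4 0 -8; -2 1/2 -14; 0 0 1]
det M = -2; M⁻¹ = [-1/4 0 -2; -1 2 20; 0 0 1]
M⁻¹ · (-8/5, -44/5)ᵀ = (-8/5, 4)ᵀ

p = (-8/5, 4)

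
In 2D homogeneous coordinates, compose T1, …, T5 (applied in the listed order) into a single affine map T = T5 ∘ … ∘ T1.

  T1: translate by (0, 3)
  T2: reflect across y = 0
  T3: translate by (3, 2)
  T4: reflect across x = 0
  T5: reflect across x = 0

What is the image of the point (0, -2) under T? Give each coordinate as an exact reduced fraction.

T1 translate by (0, 3): (0, -2) → (0, 1)
T2 reflect across y = 0: (0, 1) → (0, -1)
T3 translate by (3, 2): (0, -1) → (3, 1)
T4 reflect across x = 0: (3, 1) → (-3, 1)
T5 reflect across x = 0: (-3, 1) → (3, 1)

T(p) = (3, 1)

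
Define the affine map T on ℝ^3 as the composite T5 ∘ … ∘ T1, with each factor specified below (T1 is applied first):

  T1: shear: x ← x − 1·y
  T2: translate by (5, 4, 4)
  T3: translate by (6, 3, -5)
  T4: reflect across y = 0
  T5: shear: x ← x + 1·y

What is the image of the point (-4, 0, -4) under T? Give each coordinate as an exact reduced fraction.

T1 shear: x ← x − 1·y: (-4, 0, -4) → (-4, 0, -4)
T2 translate by (5, 4, 4): (-4, 0, -4) → (1, 4, 0)
T3 translate by (6, 3, -5): (1, 4, 0) → (7, 7, -5)
T4 reflect across y = 0: (7, 7, -5) → (7, -7, -5)
T5 shear: x ← x + 1·y: (7, -7, -5) → (0, -7, -5)

T(p) = (0, -7, -5)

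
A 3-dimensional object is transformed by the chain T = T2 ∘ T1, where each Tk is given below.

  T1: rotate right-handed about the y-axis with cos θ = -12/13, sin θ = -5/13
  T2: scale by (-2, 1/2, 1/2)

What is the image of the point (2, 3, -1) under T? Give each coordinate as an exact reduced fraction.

T1 rotate right-handed about the y-axis with cos θ = -12/13, sin θ = -5/13: (2, 3, -1) → (-19/13, 3, 22/13)
T2 scale by (-2, 1/2, 1/2): (-19/13, 3, 22/13) → (38/13, 3/2, 11/13)

T(p) = (38/13, 3/2, 11/13)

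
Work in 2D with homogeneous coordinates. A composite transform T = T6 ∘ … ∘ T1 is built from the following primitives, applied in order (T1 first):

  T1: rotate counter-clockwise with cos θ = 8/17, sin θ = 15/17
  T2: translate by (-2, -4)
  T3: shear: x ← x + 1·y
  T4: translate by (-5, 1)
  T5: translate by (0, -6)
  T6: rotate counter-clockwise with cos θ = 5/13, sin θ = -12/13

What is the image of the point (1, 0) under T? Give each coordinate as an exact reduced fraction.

T1 rotate counter-clockwise with cos θ = 8/17, sin θ = 15/17: (1, 0) → (8/17, 15/17)
T2 translate by (-2, -4): (8/17, 15/17) → (-26/17, -53/17)
T3 shear: x ← x + 1·y: (-26/17, -53/17) → (-79/17, -53/17)
T4 translate by (-5, 1): (-79/17, -53/17) → (-164/17, -36/17)
T5 translate by (0, -6): (-164/17, -36/17) → (-164/17, -138/17)
T6 rotate counter-clockwise with cos θ = 5/13, sin θ = -12/13: (-164/17, -138/17) → (-2476/221, 1278/221)

T(p) = (-2476/221, 1278/221)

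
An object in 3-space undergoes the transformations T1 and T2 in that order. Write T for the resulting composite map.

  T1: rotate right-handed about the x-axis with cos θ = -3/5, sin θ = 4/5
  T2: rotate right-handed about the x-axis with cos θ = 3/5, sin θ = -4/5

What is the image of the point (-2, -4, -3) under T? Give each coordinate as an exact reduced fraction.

T(p) = (-2, 44/25, -117/25)

T1 rotate right-handed about the x-axis with cos θ = -3/5, sin θ = 4/5: (-2, -4, -3) → (-2, 24/5, -7/5)
T2 rotate right-handed about the x-axis with cos θ = 3/5, sin θ = -4/5: (-2, 24/5, -7/5) → (-2, 44/25, -117/25)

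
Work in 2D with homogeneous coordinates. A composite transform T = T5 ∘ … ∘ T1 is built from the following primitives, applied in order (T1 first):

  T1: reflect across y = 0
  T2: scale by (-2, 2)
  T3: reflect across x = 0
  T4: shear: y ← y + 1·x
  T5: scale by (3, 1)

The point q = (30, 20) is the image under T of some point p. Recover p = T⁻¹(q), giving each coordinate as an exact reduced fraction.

T1 = [1 0 0; 0 -1 0; 0 0 1]
T2·T1 = [-2 0 0; 0 -2 0; 0 0 1]
T3·…·T1 = [2 0 0; 0 -2 0; 0 0 1]
T4·…·T1 = [2 0 0; 2 -2 0; 0 0 1]
T5·…·T1 = [6 0 0; 2 -2 0; 0 0 1]
det M = -12; M⁻¹ = [1/6 0 0; 1/6 -1/2 0; 0 0 1]
M⁻¹ · (30, 20)ᵀ = (5, -5)ᵀ

p = (5, -5)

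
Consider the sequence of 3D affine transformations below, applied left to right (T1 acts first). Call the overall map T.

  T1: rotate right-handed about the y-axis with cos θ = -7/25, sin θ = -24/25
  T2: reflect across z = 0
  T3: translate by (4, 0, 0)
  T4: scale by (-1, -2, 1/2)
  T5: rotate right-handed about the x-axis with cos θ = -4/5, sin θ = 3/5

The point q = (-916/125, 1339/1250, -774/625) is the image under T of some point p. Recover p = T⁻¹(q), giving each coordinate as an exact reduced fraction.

p = (-8/5, 4/5, -3)

T1 = [-7/25 0 -24/25 0; 0 1 0 0; 24/25 0 -7/25 0; 0 0 0 1]
T2·T1 = [-7/25 0 -24/25 0; 0 1 0 0; -24/25 0 7/25 0; 0 0 0 1]
T3·…·T1 = [-7/25 0 -24/25 4; 0 1 0 0; -24/25 0 7/25 0; 0 0 0 1]
T4·…·T1 = [7/25 0 24/25 -4; 0 -2 0 0; -12/25 0 7/50 0; 0 0 0 1]
T5·…·T1 = [7/25 0 24/25 -4; 36/125 8/5 -21/250 0; 48/125 -6/5 -14/125 0; 0 0 0 1]
det M = -1; M⁻¹ = [7/25 144/125 192/125 28/25; 0 2/5 -3/10 0; 24/25 -42/125 -56/125 96/25; 0 0 0 1]
M⁻¹ · (-916/125, 1339/1250, -774/625)ᵀ = (-8/5, 4/5, -3)ᵀ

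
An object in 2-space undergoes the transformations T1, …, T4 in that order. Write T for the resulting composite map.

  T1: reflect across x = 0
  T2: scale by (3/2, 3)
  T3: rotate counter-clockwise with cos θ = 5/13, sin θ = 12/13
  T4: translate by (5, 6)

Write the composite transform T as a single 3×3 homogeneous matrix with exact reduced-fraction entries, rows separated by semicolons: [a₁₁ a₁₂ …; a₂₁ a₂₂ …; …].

T = [-15/26 -36/13 5; -18/13 15/13 6; 0 0 1]

T1 = [-1 0 0; 0 1 0; 0 0 1]
T2·T1 = [-3/2 0 0; 0 3 0; 0 0 1]
T3·…·T1 = [-15/26 -36/13 0; -18/13 15/13 0; 0 0 1]
T4·…·T1 = [-15/26 -36/13 5; -18/13 15/13 6; 0 0 1]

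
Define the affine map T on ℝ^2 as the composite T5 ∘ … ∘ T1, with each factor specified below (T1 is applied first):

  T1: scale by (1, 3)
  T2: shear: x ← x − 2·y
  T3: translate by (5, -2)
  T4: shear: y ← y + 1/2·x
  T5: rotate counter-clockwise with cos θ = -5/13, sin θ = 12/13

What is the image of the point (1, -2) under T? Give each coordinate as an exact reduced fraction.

T1 scale by (1, 3): (1, -2) → (1, -6)
T2 shear: x ← x − 2·y: (1, -6) → (13, -6)
T3 translate by (5, -2): (13, -6) → (18, -8)
T4 shear: y ← y + 1/2·x: (18, -8) → (18, 1)
T5 rotate counter-clockwise with cos θ = -5/13, sin θ = 12/13: (18, 1) → (-102/13, 211/13)

T(p) = (-102/13, 211/13)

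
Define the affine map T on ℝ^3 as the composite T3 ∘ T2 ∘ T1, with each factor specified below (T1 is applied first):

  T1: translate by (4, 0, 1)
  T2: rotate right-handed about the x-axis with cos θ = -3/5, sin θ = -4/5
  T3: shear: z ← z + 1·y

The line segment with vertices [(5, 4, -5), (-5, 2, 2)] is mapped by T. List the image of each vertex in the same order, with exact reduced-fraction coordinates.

image vertices: (9, -28/5, -32/5), (-1, 6/5, -11/5)

T1 translate by (4, 0, 1): (5, 4, -5) → (9, 4, -4); (-5, 2, 2) → (-1, 2, 3)
T2 rotate right-handed about the x-axis with cos θ = -3/5, sin θ = -4/5: (9, 4, -4) → (9, -28/5, -4/5); (-1, 2, 3) → (-1, 6/5, -17/5)
T3 shear: z ← z + 1·y: (9, -28/5, -4/5) → (9, -28/5, -32/5); (-1, 6/5, -17/5) → (-1, 6/5, -11/5)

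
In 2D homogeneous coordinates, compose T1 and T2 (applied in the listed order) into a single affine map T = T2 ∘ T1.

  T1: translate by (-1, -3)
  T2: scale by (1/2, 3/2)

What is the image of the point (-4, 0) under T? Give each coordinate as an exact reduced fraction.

T1 translate by (-1, -3): (-4, 0) → (-5, -3)
T2 scale by (1/2, 3/2): (-5, -3) → (-5/2, -9/2)

T(p) = (-5/2, -9/2)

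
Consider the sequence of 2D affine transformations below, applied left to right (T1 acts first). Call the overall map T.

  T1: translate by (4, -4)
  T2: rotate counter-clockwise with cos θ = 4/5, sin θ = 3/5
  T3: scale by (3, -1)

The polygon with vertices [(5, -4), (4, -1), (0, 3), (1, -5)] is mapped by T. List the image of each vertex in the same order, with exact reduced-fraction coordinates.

image vertices: (36, 1), (141/5, -4/5), (57/5, -8/5), (141/5, 21/5)

T1 translate by (4, -4): (5, -4) → (9, -8); (4, -1) → (8, -5); (0, 3) → (4, -1); (1, -5) → (5, -9)
T2 rotate counter-clockwise with cos θ = 4/5, sin θ = 3/5: (9, -8) → (12, -1); (8, -5) → (47/5, 4/5); (4, -1) → (19/5, 8/5); (5, -9) → (47/5, -21/5)
T3 scale by (3, -1): (12, -1) → (36, 1); (47/5, 4/5) → (141/5, -4/5); (19/5, 8/5) → (57/5, -8/5); (47/5, -21/5) → (141/5, 21/5)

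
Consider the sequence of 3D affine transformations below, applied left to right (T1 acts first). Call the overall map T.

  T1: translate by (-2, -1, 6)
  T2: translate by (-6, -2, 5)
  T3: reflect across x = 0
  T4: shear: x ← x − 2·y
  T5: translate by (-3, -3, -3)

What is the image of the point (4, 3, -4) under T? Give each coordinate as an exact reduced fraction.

T(p) = (1, -3, 4)

T1 translate by (-2, -1, 6): (4, 3, -4) → (2, 2, 2)
T2 translate by (-6, -2, 5): (2, 2, 2) → (-4, 0, 7)
T3 reflect across x = 0: (-4, 0, 7) → (4, 0, 7)
T4 shear: x ← x − 2·y: (4, 0, 7) → (4, 0, 7)
T5 translate by (-3, -3, -3): (4, 0, 7) → (1, -3, 4)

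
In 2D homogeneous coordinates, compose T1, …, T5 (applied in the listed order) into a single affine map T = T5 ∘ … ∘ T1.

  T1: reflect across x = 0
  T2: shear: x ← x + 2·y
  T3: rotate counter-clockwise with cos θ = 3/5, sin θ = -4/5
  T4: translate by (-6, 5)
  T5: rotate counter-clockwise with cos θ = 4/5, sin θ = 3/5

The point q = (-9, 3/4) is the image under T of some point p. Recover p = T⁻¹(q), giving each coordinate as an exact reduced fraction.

T1 = [-1 0 0; 0 1 0; 0 0 1]
T2·T1 = [-1 2 0; 0 1 0; 0 0 1]
T3·…·T1 = [-3/5 2 0; 4/5 -1 0; 0 0 1]
T4·…·T1 = [-3/5 2 -6; 4/5 -1 5; 0 0 1]
T5·…·T1 = [-24/25 11/5 -39/5; 7/25 2/5 2/5; 0 0 1]
det M = -1; M⁻¹ = [-2/5 11/5 -4; 7/25 24/25 9/5; 0 0 1]
M⁻¹ · (-9, 3/4)ᵀ = (5/4, 0)ᵀ

p = (5/4, 0)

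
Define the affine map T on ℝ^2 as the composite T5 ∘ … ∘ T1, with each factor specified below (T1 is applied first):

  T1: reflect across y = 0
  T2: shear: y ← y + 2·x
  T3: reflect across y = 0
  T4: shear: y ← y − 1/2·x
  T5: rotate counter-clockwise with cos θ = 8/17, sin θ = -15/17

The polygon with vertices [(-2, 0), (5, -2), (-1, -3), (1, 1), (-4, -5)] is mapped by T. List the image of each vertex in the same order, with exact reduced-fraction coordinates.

image vertices: (59/17, 70/17), (-355/34, -191/17), (-31/34, 11/17), (-29/34, -27/17), (43/17, 100/17)

T1 reflect across y = 0: (-2, 0) → (-2, 0); (5, -2) → (5, 2); (-1, -3) → (-1, 3); (1, 1) → (1, -1); (-4, -5) → (-4, 5)
T2 shear: y ← y + 2·x: (-2, 0) → (-2, -4); (5, 2) → (5, 12); (-1, 3) → (-1, 1); (1, -1) → (1, 1); (-4, 5) → (-4, -3)
T3 reflect across y = 0: (-2, -4) → (-2, 4); (5, 12) → (5, -12); (-1, 1) → (-1, -1); (1, 1) → (1, -1); (-4, -3) → (-4, 3)
T4 shear: y ← y − 1/2·x: (-2, 4) → (-2, 5); (5, -12) → (5, -29/2); (-1, -1) → (-1, -1/2); (1, -1) → (1, -3/2); (-4, 3) → (-4, 5)
T5 rotate counter-clockwise with cos θ = 8/17, sin θ = -15/17: (-2, 5) → (59/17, 70/17); (5, -29/2) → (-355/34, -191/17); (-1, -1/2) → (-31/34, 11/17); (1, -3/2) → (-29/34, -27/17); (-4, 5) → (43/17, 100/17)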